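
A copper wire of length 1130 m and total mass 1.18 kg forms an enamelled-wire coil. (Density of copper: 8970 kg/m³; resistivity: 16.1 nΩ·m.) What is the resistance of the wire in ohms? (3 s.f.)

156 Ω

ρ = 16.1 nΩ·m = 1.61×10^-8 Ω·m
A = m/(density·L) = 1.18/(8970×1130) = 1.1642e-07 m²
R = ρL/A = (1.61×10^-8)(1130)/(1.1642e-07) = 156 Ω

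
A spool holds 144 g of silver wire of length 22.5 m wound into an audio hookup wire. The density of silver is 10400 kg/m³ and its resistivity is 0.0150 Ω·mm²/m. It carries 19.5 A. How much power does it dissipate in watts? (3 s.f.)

209 W

ρ = 0.0150 Ω·mm²/m = 1.50×10^-8 Ω·m
A = m/(density·L) = 0.144/(10400×22.5) = 6.1538e-07 m²
R = ρL/A = (1.50×10^-8)(22.5)/(6.1538e-07) = 0.5484 Ω
P = I²R = (19.5)² × 0.5484 = 209 W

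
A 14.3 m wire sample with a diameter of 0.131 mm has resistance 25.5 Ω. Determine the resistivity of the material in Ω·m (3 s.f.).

A = π(d/2)² = π(6.5500e-05 m)² = 1.348e-08 m²
ρ = RA/L = (25.5)(1.348e-08)/(14.3) = 2.40×10^-8 Ω·m

2.40×10^-8 Ω·m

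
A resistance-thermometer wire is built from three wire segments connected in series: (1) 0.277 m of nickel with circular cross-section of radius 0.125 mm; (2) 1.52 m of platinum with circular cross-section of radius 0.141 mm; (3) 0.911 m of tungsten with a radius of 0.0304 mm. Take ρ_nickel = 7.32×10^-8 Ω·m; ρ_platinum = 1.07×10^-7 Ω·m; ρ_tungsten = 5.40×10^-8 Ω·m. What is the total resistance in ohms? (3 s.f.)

20.0 Ω

Seg 1: A = πr² = π(1.2500e-04 m)² = 4.909e-08 m²
R_1 = (7.32×10^-8)(0.277)/(4.909e-08) = 0.4131 Ω
Seg 2: A = πr² = π(1.4100e-04 m)² = 6.246e-08 m²
R_2 = (1.07×10^-7)(1.52)/(6.246e-08) = 2.604 Ω
Seg 3: A = πr² = π(3.0400e-05 m)² = 2.903e-09 m²
R_3 = (5.40×10^-8)(0.911)/(2.903e-09) = 16.94 Ω
R_total = R_1 + R_2 + R_3 = 20.0 Ω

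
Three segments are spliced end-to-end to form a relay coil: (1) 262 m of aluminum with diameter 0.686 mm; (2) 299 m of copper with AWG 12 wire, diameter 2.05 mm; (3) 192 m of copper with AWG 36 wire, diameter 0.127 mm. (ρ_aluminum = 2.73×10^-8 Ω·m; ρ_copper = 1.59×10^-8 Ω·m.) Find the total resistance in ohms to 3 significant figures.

262 Ω

Seg 1: A = π(d/2)² = π(3.4300e-04 m)² = 3.696e-07 m²
R_1 = (2.73×10^-8)(262)/(3.696e-07) = 19.35 Ω
Seg 2: A = π(2.05/2 mm)² = π(1.0250e-03 m)² = 3.301e-06 m²
R_2 = (1.59×10^-8)(299)/(3.301e-06) = 1.44 Ω
Seg 3: A = π(0.127/2 mm)² = π(6.3500e-05 m)² = 1.267e-08 m²
R_3 = (1.59×10^-8)(192)/(1.267e-08) = 241 Ω
R_total = R_1 + R_2 + R_3 = 262 Ω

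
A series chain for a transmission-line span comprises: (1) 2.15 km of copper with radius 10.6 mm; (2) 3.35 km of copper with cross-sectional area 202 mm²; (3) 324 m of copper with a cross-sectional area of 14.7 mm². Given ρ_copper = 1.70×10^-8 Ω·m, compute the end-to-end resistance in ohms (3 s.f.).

0.760 Ω

Seg 1: A = πr² = π(1.0600e-02 m)² = 3.530e-04 m²
R_1 = (1.70×10^-8)(2150)/(3.530e-04) = 0.1035 Ω
Seg 2: A = 202 mm² = 2.020e-04 m²
R_2 = (1.70×10^-8)(3350)/(2.020e-04) = 0.2819 Ω
Seg 3: A = 14.7 mm² = 1.470e-05 m²
R_3 = (1.70×10^-8)(324)/(1.470e-05) = 0.3747 Ω
R_total = R_1 + R_2 + R_3 = 0.760 Ω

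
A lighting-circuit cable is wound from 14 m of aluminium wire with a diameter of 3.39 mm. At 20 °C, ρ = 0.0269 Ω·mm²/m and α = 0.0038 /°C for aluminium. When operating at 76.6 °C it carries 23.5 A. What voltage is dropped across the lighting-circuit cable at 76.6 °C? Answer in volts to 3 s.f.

ρ = 0.0269 Ω·mm²/m = 2.69×10^-8 Ω·m
A = π(d/2)² = π(1.6950e-03 m)² = 9.026e-06 m²
R₍20₎ = ρL/A = (2.69×10^-8)(14)/(9.026e-06) = 0.04172 Ω
R₍76.6₎ = R₍20₎(1 + αΔT) = 0.04172 × (1 + 0.0038×56.6) = 0.0507 Ω
V = IR = 23.5 × 0.0507 = 1.19 V

1.19 V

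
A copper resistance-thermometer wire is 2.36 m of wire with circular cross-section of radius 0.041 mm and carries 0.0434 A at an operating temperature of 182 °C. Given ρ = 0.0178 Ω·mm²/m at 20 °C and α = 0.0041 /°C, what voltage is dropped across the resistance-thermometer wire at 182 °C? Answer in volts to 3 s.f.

0.575 V

ρ = 0.0178 Ω·mm²/m = 1.78×10^-8 Ω·m
A = πr² = π(4.1000e-05 m)² = 5.281e-09 m²
R₍20₎ = ρL/A = (1.78×10^-8)(2.36)/(5.281e-09) = 7.955 Ω
R₍182₎ = R₍20₎(1 + αΔT) = 7.955 × (1 + 0.0041×162) = 13.24 Ω
V = IR = 0.0434 × 13.24 = 0.575 V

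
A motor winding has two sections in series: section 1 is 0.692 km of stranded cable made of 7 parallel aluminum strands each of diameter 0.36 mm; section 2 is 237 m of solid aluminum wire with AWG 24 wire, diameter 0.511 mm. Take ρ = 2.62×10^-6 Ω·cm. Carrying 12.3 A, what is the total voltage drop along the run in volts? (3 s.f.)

ρ = 2.62×10^-6 Ω·cm = 2.62×10^-8 Ω·m
Section 1: A_strand = π(1.8000e-04)² = 1.018e-07 m²; R₁ = ρL/(N·A_s) = (2.62×10^-8)(692)/(7×1.018e-07) = 25.45 Ω
Section 2: A = π(0.511/2 mm)² = π(2.5550e-04 m)² = 2.051e-07 m²
R₂ = (2.62×10^-8)(237)/(2.051e-07) = 30.28 Ω
R = R₁ + R₂ = 55.72 Ω
V = IR = 12.3 × 55.72 = 685 V

685 V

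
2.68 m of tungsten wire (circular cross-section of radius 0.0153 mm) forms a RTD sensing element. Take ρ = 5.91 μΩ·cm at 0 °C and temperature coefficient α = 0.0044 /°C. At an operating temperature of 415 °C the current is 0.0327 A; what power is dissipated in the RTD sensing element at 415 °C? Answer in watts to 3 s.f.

0.651 W

ρ = 5.91 μΩ·cm = 5.91×10^-8 Ω·m
A = πr² = π(1.5300e-05 m)² = 7.354e-10 m²
R₍0₎ = ρL/A = (5.91×10^-8)(2.68)/(7.354e-10) = 215.4 Ω
R₍415₎ = R₍0₎(1 + αΔT) = 215.4 × (1 + 0.0044×415) = 608.6 Ω
P = I²R = (0.0327)² × 608.6 = 0.651 W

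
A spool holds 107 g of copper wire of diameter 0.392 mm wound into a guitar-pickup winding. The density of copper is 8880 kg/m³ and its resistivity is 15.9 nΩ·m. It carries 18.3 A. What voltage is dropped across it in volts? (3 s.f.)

241 V

ρ = 15.9 nΩ·m = 1.59×10^-8 Ω·m
A = π(d/2)² = π(1.9600e-04 m)² = 1.2069e-07 m²
L = m/(density·A) = 0.107/(8880×1.2069e-07) = 99.84 m
R = ρL/A = (1.59×10^-8)(99.84)/(1.2069e-07) = 13.15 Ω
V = IR = 18.3 × 13.15 = 241 V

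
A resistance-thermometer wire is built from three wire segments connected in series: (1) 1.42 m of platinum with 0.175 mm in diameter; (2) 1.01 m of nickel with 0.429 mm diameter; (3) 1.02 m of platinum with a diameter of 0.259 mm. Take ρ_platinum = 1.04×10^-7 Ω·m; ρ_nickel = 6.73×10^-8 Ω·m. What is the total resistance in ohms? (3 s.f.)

8.62 Ω

Seg 1: A = π(d/2)² = π(8.7500e-05 m)² = 2.405e-08 m²
R_1 = (1.04×10^-7)(1.42)/(2.405e-08) = 6.14 Ω
Seg 2: A = π(d/2)² = π(2.1450e-04 m)² = 1.445e-07 m²
R_2 = (6.73×10^-8)(1.01)/(1.445e-07) = 0.4703 Ω
Seg 3: A = π(d/2)² = π(1.2950e-04 m)² = 5.269e-08 m²
R_3 = (1.04×10^-7)(1.02)/(5.269e-08) = 2.013 Ω
R_total = R_1 + R_2 + R_3 = 8.62 Ω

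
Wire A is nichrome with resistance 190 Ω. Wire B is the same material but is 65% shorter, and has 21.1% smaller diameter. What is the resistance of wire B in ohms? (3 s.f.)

107 Ω

R ∝ L/d², so R_B/R_A = (1 − 65/100) × (1 − 21.1/100)⁻²
= 0.35 × 1.606 = 0.5622
R_B = 0.5622 × 190 = 107 Ω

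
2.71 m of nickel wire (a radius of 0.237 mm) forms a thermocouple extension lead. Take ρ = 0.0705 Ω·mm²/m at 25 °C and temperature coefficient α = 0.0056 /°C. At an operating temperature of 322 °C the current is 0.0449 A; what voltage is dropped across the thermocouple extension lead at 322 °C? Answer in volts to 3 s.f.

0.129 V

ρ = 0.0705 Ω·mm²/m = 7.05×10^-8 Ω·m
A = πr² = π(2.3700e-04 m)² = 1.765e-07 m²
R₍25₎ = ρL/A = (7.05×10^-8)(2.71)/(1.765e-07) = 1.083 Ω
R₍322₎ = R₍25₎(1 + αΔT) = 1.083 × (1 + 0.0056×297) = 2.883 Ω
V = IR = 0.0449 × 2.883 = 0.129 V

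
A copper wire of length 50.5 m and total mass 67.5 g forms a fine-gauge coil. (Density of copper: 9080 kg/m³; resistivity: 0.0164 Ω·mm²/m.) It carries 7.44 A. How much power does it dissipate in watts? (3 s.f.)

311 W

ρ = 0.0164 Ω·mm²/m = 1.64×10^-8 Ω·m
A = m/(density·L) = 0.0675/(9080×50.5) = 1.4721e-07 m²
R = ρL/A = (1.64×10^-8)(50.5)/(1.4721e-07) = 5.626 Ω
P = I²R = (7.44)² × 5.626 = 311 W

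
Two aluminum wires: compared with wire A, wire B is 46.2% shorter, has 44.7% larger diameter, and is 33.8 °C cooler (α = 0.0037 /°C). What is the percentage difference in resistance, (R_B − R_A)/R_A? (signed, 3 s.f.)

-77.5%

R ∝ ρL/d² with ρ ∝ (1+αΔT), so R_B/R_A = (1 − 46.2/100) × (1 + 44.7/100)⁻² × (1 − 0.0037×33.8)
= 0.538 × 0.4776 × 0.8749 = 0.2248
(R_B − R_A)/R_A = 0.2248 − 1 = -77.5%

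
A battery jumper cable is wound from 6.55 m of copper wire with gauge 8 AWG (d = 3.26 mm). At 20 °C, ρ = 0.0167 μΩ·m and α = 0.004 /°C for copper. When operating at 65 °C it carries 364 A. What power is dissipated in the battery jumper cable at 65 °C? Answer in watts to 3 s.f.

ρ = 0.0167 μΩ·m = 1.67×10^-8 Ω·m
A = π(3.26/2 mm)² = π(1.6300e-03 m)² = 8.347e-06 m²
R₍20₎ = ρL/A = (1.67×10^-8)(6.55)/(8.347e-06) = 0.0131 Ω
R₍65₎ = R₍20₎(1 + αΔT) = 0.0131 × (1 + 0.004×45) = 0.01546 Ω
P = I²R = (364)² × 0.01546 = 2050 W

2050 W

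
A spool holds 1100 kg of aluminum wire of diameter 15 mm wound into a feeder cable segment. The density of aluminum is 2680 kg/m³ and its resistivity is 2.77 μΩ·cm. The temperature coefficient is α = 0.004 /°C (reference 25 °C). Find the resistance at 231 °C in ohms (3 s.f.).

ρ = 2.77 μΩ·cm = 2.77×10^-8 Ω·m
A = π(d/2)² = π(7.5000e-03 m)² = 1.7671e-04 m²
L = m/(density·A) = 1100/(2680×1.7671e-04) = 2323 m
R = ρL/A = (2.77×10^-8)(2323)/(1.7671e-04) = 0.3641 Ω
R(231 °C) = 0.3641 × (1 + 0.004×206) = 0.664 Ω

0.664 Ω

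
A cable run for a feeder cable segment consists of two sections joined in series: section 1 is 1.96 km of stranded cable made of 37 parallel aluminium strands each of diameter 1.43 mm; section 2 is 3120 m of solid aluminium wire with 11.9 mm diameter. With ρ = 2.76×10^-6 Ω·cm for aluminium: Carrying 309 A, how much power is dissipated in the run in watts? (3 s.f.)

ρ = 2.76×10^-6 Ω·cm = 2.76×10^-8 Ω·m
Section 1: A_strand = π(7.1500e-04)² = 1.606e-06 m²; R₁ = ρL/(N·A_s) = (2.76×10^-8)(1960)/(37×1.606e-06) = 0.9103 Ω
Section 2: A = π(d/2)² = π(5.9500e-03 m)² = 1.112e-04 m²
R₂ = (2.76×10^-8)(3120)/(1.112e-04) = 0.7742 Ω
R = R₁ + R₂ = 1.685 Ω
P = I²R = (309)² × 1.685 = 1.61×10^5 W

1.61×10^5 W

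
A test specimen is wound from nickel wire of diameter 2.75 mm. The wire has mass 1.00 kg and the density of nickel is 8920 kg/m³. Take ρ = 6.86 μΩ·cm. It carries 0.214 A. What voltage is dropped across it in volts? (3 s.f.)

0.0467 V

ρ = 6.86 μΩ·cm = 6.86×10^-8 Ω·m
A = π(d/2)² = π(1.3750e-03 m)² = 5.9396e-06 m²
L = m/(density·A) = 1/(8920×5.9396e-06) = 18.87 m
R = ρL/A = (6.86×10^-8)(18.87)/(5.9396e-06) = 0.218 Ω
V = IR = 0.214 × 0.218 = 0.0467 V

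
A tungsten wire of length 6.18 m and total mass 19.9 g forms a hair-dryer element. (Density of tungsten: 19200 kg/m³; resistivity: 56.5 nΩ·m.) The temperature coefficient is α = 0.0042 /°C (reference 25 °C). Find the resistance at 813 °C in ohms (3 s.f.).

ρ = 56.5 nΩ·m = 5.65×10^-8 Ω·m
A = m/(density·L) = 0.0199/(19200×6.18) = 1.6771e-07 m²
R = ρL/A = (5.65×10^-8)(6.18)/(1.6771e-07) = 2.082 Ω
R(813 °C) = 2.082 × (1 + 0.0042×788) = 8.97 Ω

8.97 Ω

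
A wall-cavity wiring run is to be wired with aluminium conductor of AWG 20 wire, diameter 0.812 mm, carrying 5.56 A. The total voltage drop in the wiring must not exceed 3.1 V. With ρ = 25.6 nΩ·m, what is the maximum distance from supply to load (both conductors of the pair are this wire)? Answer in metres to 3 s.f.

ρ = 25.6 nΩ·m = 2.56×10^-8 Ω·m
A = π(0.812/2 mm)² = π(4.0600e-04 m)² = 5.178e-07 m²
L_max = V_max·A/(2·ρI) = (3.1)(5.178e-07)/(2×2.56×10^-8×5.56) = 5.64 m

5.64 m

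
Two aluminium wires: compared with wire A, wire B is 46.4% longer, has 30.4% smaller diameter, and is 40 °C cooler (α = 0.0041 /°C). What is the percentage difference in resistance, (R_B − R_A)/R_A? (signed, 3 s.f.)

R ∝ ρL/d² with ρ ∝ (1+αΔT), so R_B/R_A = (1 + 46.4/100) × (1 − 30.4/100)⁻² × (1 − 0.0041×40)
= 1.464 × 2.064 × 0.836 = 2.527
(R_B − R_A)/R_A = 2.527 − 1 = 153%

153%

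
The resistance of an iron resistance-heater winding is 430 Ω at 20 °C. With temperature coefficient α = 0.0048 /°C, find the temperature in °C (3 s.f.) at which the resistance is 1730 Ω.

R = R₀(1 + α(T − T₀)) ⇒ T = T₀ + (R/R₀ − 1)/α
T = 20 + (1730/430 − 1)/0.0048 = 20 + (3.023)/0.0048 = 650 °C

650 °C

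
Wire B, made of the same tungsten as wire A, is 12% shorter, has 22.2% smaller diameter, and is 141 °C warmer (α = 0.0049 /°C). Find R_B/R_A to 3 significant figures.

2.46

R ∝ ρL/d² with ρ ∝ (1+αΔT), so R_B/R_A = (1 − 12/100) × (1 − 22.2/100)⁻² × (1 + 0.0049×141)
= 0.88 × 1.652 × 1.691 = 2.46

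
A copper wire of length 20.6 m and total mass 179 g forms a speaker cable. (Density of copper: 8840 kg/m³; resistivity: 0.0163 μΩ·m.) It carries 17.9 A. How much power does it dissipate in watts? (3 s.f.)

109 W

ρ = 0.0163 μΩ·m = 1.63×10^-8 Ω·m
A = m/(density·L) = 0.179/(8840×20.6) = 9.8295e-07 m²
R = ρL/A = (1.63×10^-8)(20.6)/(9.8295e-07) = 0.3416 Ω
P = I²R = (17.9)² × 0.3416 = 109 W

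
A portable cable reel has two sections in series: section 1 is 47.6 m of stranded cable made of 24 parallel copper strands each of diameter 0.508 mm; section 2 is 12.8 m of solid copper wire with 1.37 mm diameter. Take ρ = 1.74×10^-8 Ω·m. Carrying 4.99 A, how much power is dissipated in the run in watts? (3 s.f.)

Section 1: A_strand = π(2.5400e-04)² = 2.027e-07 m²; R₁ = ρL/(N·A_s) = (1.74×10^-8)(47.6)/(24×2.027e-07) = 0.1703 Ω
Section 2: A = π(d/2)² = π(6.8500e-04 m)² = 1.474e-06 m²
R₂ = (1.74×10^-8)(12.8)/(1.474e-06) = 0.1511 Ω
R = R₁ + R₂ = 0.3214 Ω
P = I²R = (4.99)² × 0.3214 = 8.00 W

8.00 W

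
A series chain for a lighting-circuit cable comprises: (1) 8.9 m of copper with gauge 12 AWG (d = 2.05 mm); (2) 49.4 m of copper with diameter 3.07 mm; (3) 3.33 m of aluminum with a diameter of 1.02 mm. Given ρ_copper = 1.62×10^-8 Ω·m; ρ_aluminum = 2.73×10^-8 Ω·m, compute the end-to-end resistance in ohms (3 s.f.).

Seg 1: A = π(2.05/2 mm)² = π(1.0250e-03 m)² = 3.301e-06 m²
R_1 = (1.62×10^-8)(8.9)/(3.301e-06) = 0.04368 Ω
Seg 2: A = π(d/2)² = π(1.5350e-03 m)² = 7.402e-06 m²
R_2 = (1.62×10^-8)(49.4)/(7.402e-06) = 0.1081 Ω
Seg 3: A = π(d/2)² = π(5.1000e-04 m)² = 8.171e-07 m²
R_3 = (2.73×10^-8)(3.33)/(8.171e-07) = 0.1113 Ω
R_total = R_1 + R_2 + R_3 = 0.263 Ω

0.263 Ω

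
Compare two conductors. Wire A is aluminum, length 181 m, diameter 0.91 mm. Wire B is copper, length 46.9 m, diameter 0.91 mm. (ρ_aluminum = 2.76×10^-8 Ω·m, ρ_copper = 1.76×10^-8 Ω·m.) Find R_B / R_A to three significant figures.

0.165

R ∝ ρL/d², so R_B/R_A = (ρ_B/ρ_A) × (L_B/L_A)
= (1.76×10^-8/2.76×10^-8) × (46.9/181) = 0.165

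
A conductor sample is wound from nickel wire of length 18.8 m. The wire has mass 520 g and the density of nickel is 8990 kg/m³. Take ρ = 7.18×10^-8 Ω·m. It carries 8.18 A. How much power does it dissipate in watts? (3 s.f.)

A = m/(density·L) = 0.52/(8990×18.8) = 3.0767e-06 m²
R = ρL/A = (7.18×10^-8)(18.8)/(3.0767e-06) = 0.4387 Ω
P = I²R = (8.18)² × 0.4387 = 29.4 W

29.4 W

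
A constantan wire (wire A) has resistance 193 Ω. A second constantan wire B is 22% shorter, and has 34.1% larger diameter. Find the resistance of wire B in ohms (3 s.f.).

83.7 Ω

R ∝ L/d², so R_B/R_A = (1 − 22/100) × (1 + 34.1/100)⁻²
= 0.78 × 0.5561 = 0.4338
R_B = 0.4338 × 193 = 83.7 Ω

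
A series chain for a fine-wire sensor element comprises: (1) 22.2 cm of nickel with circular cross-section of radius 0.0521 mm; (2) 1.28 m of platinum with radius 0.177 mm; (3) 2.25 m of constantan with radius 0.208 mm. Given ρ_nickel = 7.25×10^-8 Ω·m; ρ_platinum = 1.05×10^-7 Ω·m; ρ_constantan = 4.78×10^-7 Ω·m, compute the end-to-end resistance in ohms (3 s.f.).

Seg 1: A = πr² = π(5.2100e-05 m)² = 8.528e-09 m²
R_1 = (7.25×10^-8)(0.222)/(8.528e-09) = 1.887 Ω
Seg 2: A = πr² = π(1.7700e-04 m)² = 9.842e-08 m²
R_2 = (1.05×10^-7)(1.28)/(9.842e-08) = 1.366 Ω
Seg 3: A = πr² = π(2.0800e-04 m)² = 1.359e-07 m²
R_3 = (4.78×10^-7)(2.25)/(1.359e-07) = 7.913 Ω
R_total = R_1 + R_2 + R_3 = 11.2 Ω

11.2 Ω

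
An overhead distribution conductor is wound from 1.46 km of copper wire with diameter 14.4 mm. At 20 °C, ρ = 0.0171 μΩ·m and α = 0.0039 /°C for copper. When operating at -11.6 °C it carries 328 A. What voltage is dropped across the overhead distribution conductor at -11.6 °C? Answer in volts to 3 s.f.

44.1 V

ρ = 0.0171 μΩ·m = 1.71×10^-8 Ω·m
A = π(d/2)² = π(7.2000e-03 m)² = 1.629e-04 m²
R₍20₎ = ρL/A = (1.71×10^-8)(1460)/(1.629e-04) = 0.1533 Ω
R₍-11.6₎ = R₍20₎(1 + αΔT) = 0.1533 × (1 + 0.0039×-31.6) = 0.1344 Ω
V = IR = 328 × 0.1344 = 44.1 V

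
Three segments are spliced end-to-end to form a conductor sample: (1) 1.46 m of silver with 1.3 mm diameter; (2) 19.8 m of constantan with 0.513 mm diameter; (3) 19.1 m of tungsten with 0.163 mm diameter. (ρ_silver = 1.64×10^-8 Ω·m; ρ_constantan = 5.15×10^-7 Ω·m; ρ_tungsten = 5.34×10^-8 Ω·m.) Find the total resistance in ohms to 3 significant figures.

98.2 Ω

Seg 1: A = π(d/2)² = π(6.5000e-04 m)² = 1.327e-06 m²
R_1 = (1.64×10^-8)(1.46)/(1.327e-06) = 0.01804 Ω
Seg 2: A = π(d/2)² = π(2.5650e-04 m)² = 2.067e-07 m²
R_2 = (5.15×10^-7)(19.8)/(2.067e-07) = 49.33 Ω
Seg 3: A = π(d/2)² = π(8.1500e-05 m)² = 2.087e-08 m²
R_3 = (5.34×10^-8)(19.1)/(2.087e-08) = 48.88 Ω
R_total = R_1 + R_2 + R_3 = 98.2 Ω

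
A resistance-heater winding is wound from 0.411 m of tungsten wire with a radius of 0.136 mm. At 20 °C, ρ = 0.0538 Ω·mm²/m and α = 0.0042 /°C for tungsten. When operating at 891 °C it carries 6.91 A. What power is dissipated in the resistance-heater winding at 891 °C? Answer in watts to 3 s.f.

ρ = 0.0538 Ω·mm²/m = 5.38×10^-8 Ω·m
A = πr² = π(1.3600e-04 m)² = 5.811e-08 m²
R₍20₎ = ρL/A = (5.38×10^-8)(0.411)/(5.811e-08) = 0.3805 Ω
R₍891₎ = R₍20₎(1 + αΔT) = 0.3805 × (1 + 0.0042×871) = 1.773 Ω
P = I²R = (6.91)² × 1.773 = 84.6 W

84.6 W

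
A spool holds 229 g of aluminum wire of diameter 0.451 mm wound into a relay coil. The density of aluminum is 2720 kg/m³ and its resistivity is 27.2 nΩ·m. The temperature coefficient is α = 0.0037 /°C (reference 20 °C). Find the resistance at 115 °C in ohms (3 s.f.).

121 Ω

ρ = 27.2 nΩ·m = 2.72×10^-8 Ω·m
A = π(d/2)² = π(2.2550e-04 m)² = 1.5975e-07 m²
L = m/(density·A) = 0.229/(2720×1.5975e-07) = 527 m
R = ρL/A = (2.72×10^-8)(527)/(1.5975e-07) = 89.73 Ω
R(115 °C) = 89.73 × (1 + 0.0037×95) = 121 Ω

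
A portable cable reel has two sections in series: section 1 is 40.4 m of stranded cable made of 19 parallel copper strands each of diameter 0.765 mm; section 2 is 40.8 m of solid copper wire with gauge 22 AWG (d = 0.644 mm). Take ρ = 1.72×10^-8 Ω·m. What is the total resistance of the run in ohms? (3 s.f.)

Section 1: A_strand = π(3.8250e-04)² = 4.596e-07 m²; R₁ = ρL/(N·A_s) = (1.72×10^-8)(40.4)/(19×4.596e-07) = 0.07957 Ω
Section 2: A = π(0.644/2 mm)² = π(3.2200e-04 m)² = 3.257e-07 m²
R₂ = (1.72×10^-8)(40.8)/(3.257e-07) = 2.154 Ω
R = R₁ + R₂ = 2.23 Ω

2.23 Ω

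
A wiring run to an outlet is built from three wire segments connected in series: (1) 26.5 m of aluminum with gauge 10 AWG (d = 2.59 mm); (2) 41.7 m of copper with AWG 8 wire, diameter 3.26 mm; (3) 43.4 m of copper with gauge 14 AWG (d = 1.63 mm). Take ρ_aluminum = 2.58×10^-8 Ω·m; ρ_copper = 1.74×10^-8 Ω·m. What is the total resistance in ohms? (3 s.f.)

Seg 1: A = π(2.59/2 mm)² = π(1.2950e-03 m)² = 5.269e-06 m²
R_1 = (2.58×10^-8)(26.5)/(5.269e-06) = 0.1298 Ω
Seg 2: A = π(3.26/2 mm)² = π(1.6300e-03 m)² = 8.347e-06 m²
R_2 = (1.74×10^-8)(41.7)/(8.347e-06) = 0.08693 Ω
Seg 3: A = π(1.63/2 mm)² = π(8.1500e-04 m)² = 2.087e-06 m²
R_3 = (1.74×10^-8)(43.4)/(2.087e-06) = 0.3619 Ω
R_total = R_1 + R_2 + R_3 = 0.579 Ω

0.579 Ω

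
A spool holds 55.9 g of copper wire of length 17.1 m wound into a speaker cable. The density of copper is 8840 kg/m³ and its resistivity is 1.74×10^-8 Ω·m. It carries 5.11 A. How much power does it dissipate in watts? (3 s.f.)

21.0 W

A = m/(density·L) = 0.0559/(8840×17.1) = 3.6980e-07 m²
R = ρL/A = (1.74×10^-8)(17.1)/(3.6980e-07) = 0.8046 Ω
P = I²R = (5.11)² × 0.8046 = 21.0 W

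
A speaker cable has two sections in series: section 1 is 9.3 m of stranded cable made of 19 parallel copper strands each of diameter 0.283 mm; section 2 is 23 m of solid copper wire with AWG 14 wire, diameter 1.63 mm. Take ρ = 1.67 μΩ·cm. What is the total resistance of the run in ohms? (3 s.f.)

ρ = 1.67 μΩ·cm = 1.67×10^-8 Ω·m
Section 1: A_strand = π(1.4150e-04)² = 6.290e-08 m²; R₁ = ρL/(N·A_s) = (1.67×10^-8)(9.3)/(19×6.290e-08) = 0.13 Ω
Section 2: A = π(1.63/2 mm)² = π(8.1500e-04 m)² = 2.087e-06 m²
R₂ = (1.67×10^-8)(23)/(2.087e-06) = 0.1841 Ω
R = R₁ + R₂ = 0.314 Ω

0.314 Ω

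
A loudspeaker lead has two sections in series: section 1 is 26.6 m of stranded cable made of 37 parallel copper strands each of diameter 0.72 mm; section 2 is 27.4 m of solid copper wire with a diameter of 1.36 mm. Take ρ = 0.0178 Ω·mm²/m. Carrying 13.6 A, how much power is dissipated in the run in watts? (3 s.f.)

ρ = 0.0178 Ω·mm²/m = 1.78×10^-8 Ω·m
Section 1: A_strand = π(3.6000e-04)² = 4.072e-07 m²; R₁ = ρL/(N·A_s) = (1.78×10^-8)(26.6)/(37×4.072e-07) = 0.03143 Ω
Section 2: A = π(d/2)² = π(6.8000e-04 m)² = 1.453e-06 m²
R₂ = (1.78×10^-8)(27.4)/(1.453e-06) = 0.3357 Ω
R = R₁ + R₂ = 0.3672 Ω
P = I²R = (13.6)² × 0.3672 = 67.9 W

67.9 W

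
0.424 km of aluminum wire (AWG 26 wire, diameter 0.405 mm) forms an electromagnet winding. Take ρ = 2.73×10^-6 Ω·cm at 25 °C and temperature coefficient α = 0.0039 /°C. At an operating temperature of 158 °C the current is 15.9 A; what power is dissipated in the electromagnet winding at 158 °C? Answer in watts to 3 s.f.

34500 W

ρ = 2.73×10^-6 Ω·cm = 2.73×10^-8 Ω·m
A = π(0.405/2 mm)² = π(2.0250e-04 m)² = 1.288e-07 m²
R₍25₎ = ρL/A = (2.73×10^-8)(424)/(1.288e-07) = 89.85 Ω
R₍158₎ = R₍25₎(1 + αΔT) = 89.85 × (1 + 0.0039×133) = 136.5 Ω
P = I²R = (15.9)² × 136.5 = 34500 W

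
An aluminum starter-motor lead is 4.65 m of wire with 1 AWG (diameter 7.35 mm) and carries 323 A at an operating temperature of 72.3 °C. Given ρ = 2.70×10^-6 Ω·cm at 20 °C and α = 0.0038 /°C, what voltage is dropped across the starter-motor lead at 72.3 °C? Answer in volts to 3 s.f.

1.15 V

ρ = 2.70×10^-6 Ω·cm = 2.70×10^-8 Ω·m
A = π(7.35/2 mm)² = π(3.6750e-03 m)² = 4.243e-05 m²
R₍20₎ = ρL/A = (2.70×10^-8)(4.65)/(4.243e-05) = 0.002959 Ω
R₍72.3₎ = R₍20₎(1 + αΔT) = 0.002959 × (1 + 0.0038×52.3) = 0.003547 Ω
V = IR = 323 × 0.003547 = 1.15 V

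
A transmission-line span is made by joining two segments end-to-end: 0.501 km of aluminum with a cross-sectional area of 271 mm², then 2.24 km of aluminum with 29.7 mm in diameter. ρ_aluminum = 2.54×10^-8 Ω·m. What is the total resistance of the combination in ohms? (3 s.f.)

0.129 Ω

Segment 1: A = 271 mm² = 2.710e-04 m²
R₁ = ρL/A = (2.54×10^-8)(501)/(2.710e-04) = 0.04696 Ω
Segment 2: A = π(d/2)² = π(1.4850e-02 m)² = 6.928e-04 m²
R₂ = (2.54×10^-8)(2240)/(6.928e-04) = 0.08213 Ω
R = R₁ + R₂ = 0.129 Ω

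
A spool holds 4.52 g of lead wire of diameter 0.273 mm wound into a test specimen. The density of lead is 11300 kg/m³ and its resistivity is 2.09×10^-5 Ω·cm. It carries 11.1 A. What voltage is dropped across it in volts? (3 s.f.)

271 V

ρ = 2.09×10^-5 Ω·cm = 2.09×10^-7 Ω·m
A = π(d/2)² = π(1.3650e-04 m)² = 5.8535e-08 m²
L = m/(density·A) = 0.00452/(11300×5.8535e-08) = 6.834 m
R = ρL/A = (2.09×10^-7)(6.834)/(5.8535e-08) = 24.4 Ω
V = IR = 11.1 × 24.4 = 271 V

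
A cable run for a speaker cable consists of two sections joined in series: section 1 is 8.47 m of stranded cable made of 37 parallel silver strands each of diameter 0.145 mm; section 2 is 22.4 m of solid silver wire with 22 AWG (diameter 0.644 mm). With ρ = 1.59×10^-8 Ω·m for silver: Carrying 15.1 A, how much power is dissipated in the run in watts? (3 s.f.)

300 W

Section 1: A_strand = π(7.2500e-05)² = 1.651e-08 m²; R₁ = ρL/(N·A_s) = (1.59×10^-8)(8.47)/(37×1.651e-08) = 0.2204 Ω
Section 2: A = π(0.644/2 mm)² = π(3.2200e-04 m)² = 3.257e-07 m²
R₂ = (1.59×10^-8)(22.4)/(3.257e-07) = 1.093 Ω
R = R₁ + R₂ = 1.314 Ω
P = I²R = (15.1)² × 1.314 = 300 W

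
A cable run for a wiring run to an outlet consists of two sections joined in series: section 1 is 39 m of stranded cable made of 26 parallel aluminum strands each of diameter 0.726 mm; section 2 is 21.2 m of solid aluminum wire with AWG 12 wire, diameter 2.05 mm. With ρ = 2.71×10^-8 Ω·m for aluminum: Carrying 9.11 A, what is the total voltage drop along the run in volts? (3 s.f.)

2.48 V

Section 1: A_strand = π(3.6300e-04)² = 4.140e-07 m²; R₁ = ρL/(N·A_s) = (2.71×10^-8)(39)/(26×4.140e-07) = 0.0982 Ω
Section 2: A = π(2.05/2 mm)² = π(1.0250e-03 m)² = 3.301e-06 m²
R₂ = (2.71×10^-8)(21.2)/(3.301e-06) = 0.1741 Ω
R = R₁ + R₂ = 0.2723 Ω
V = IR = 9.11 × 0.2723 = 2.48 V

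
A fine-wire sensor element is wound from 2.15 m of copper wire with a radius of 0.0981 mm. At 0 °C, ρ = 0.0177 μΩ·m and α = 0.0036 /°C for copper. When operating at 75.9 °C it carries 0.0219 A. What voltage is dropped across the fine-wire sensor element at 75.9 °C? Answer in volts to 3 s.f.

ρ = 0.0177 μΩ·m = 1.77×10^-8 Ω·m
A = πr² = π(9.8100e-05 m)² = 3.023e-08 m²
R₍0₎ = ρL/A = (1.77×10^-8)(2.15)/(3.023e-08) = 1.259 Ω
R₍75.9₎ = R₍0₎(1 + αΔT) = 1.259 × (1 + 0.0036×75.9) = 1.603 Ω
V = IR = 0.0219 × 1.603 = 0.0351 V

0.0351 V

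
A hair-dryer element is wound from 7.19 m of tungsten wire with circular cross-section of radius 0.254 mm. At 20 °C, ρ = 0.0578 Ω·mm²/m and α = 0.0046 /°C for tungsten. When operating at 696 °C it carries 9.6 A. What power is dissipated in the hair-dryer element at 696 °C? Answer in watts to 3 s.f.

777 W

ρ = 0.0578 Ω·mm²/m = 5.78×10^-8 Ω·m
A = πr² = π(2.5400e-04 m)² = 2.027e-07 m²
R₍20₎ = ρL/A = (5.78×10^-8)(7.19)/(2.027e-07) = 2.05 Ω
R₍696₎ = R₍20₎(1 + αΔT) = 2.05 × (1 + 0.0046×676) = 8.426 Ω
P = I²R = (9.6)² × 8.426 = 777 W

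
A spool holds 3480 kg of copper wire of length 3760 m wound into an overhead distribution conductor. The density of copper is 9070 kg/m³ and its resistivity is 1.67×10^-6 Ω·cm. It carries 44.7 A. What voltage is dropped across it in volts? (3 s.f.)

ρ = 1.67×10^-6 Ω·cm = 1.67×10^-8 Ω·m
A = m/(density·L) = 3480/(9070×3760) = 1.0204e-04 m²
R = ρL/A = (1.67×10^-8)(3760)/(1.0204e-04) = 0.6153 Ω
V = IR = 44.7 × 0.6153 = 27.5 V

27.5 V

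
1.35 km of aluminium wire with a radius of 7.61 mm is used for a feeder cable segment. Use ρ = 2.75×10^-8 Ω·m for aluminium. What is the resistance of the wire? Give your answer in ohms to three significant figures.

0.204 Ω

A = πr² = π(7.6100e-03 m)² = 1.819e-04 m²
R = ρL/A = (2.75×10^-8)(1350 m)/(1.819e-04 m²) = 0.204 Ω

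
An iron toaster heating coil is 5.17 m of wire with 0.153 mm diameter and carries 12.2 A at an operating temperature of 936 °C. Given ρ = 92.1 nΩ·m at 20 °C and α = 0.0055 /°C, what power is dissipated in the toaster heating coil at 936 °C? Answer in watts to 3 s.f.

ρ = 92.1 nΩ·m = 9.21×10^-8 Ω·m
A = π(d/2)² = π(7.6500e-05 m)² = 1.839e-08 m²
R₍20₎ = ρL/A = (9.21×10^-8)(5.17)/(1.839e-08) = 25.9 Ω
R₍936₎ = R₍20₎(1 + αΔT) = 25.9 × (1 + 0.0055×916) = 156.4 Ω
P = I²R = (12.2)² × 156.4 = 23300 W

23300 W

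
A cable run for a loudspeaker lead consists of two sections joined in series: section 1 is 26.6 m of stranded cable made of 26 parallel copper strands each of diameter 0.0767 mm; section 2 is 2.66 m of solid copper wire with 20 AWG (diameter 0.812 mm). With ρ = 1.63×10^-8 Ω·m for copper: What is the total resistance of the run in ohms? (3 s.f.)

Section 1: A_strand = π(3.8350e-05)² = 4.620e-09 m²; R₁ = ρL/(N·A_s) = (1.63×10^-8)(26.6)/(26×4.620e-09) = 3.609 Ω
Section 2: A = π(0.812/2 mm)² = π(4.0600e-04 m)² = 5.178e-07 m²
R₂ = (1.63×10^-8)(2.66)/(5.178e-07) = 0.08373 Ω
R = R₁ + R₂ = 3.69 Ω

3.69 Ω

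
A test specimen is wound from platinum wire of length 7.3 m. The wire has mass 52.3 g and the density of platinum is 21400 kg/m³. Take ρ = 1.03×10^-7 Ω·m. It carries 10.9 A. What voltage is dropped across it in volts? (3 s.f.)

A = m/(density·L) = 0.0523/(21400×7.3) = 3.3478e-07 m²
R = ρL/A = (1.03×10^-7)(7.3)/(3.3478e-07) = 2.246 Ω
V = IR = 10.9 × 2.246 = 24.5 V

24.5 V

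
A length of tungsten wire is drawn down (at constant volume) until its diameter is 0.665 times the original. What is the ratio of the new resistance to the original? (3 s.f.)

Volume constant ⇒ L' = L/r² with r = 0.665. R' = ρL'/A' = ρ(L/r²)/(πr²d₀²/4) = R/r⁴.
Factor = 5.11

5.11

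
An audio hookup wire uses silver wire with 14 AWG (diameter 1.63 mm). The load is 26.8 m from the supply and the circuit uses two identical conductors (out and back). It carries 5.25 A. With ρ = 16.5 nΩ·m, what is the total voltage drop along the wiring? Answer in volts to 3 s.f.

ρ = 16.5 nΩ·m = 1.65×10^-8 Ω·m
A = π(1.63/2 mm)² = π(8.1500e-04 m)² = 2.087e-06 m²
Total conductor length (both ways) L = 2 × 26.8 = 53.6 m
R = ρL/A = (1.65×10^-8)(53.6)/(2.087e-06) = 0.4238 Ω
V = IR = 5.25 × 0.4238 = 2.23 V

2.23 V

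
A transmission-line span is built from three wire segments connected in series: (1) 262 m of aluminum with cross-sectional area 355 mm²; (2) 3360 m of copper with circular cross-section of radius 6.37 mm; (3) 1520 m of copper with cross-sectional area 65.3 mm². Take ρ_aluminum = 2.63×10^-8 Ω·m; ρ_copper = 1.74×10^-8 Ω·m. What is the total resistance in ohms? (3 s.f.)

Seg 1: A = 355 mm² = 3.550e-04 m²
R_1 = (2.63×10^-8)(262)/(3.550e-04) = 0.01941 Ω
Seg 2: A = πr² = π(6.3700e-03 m)² = 1.275e-04 m²
R_2 = (1.74×10^-8)(3360)/(1.275e-04) = 0.4586 Ω
Seg 3: A = 65.3 mm² = 6.530e-05 m²
R_3 = (1.74×10^-8)(1520)/(6.530e-05) = 0.405 Ω
R_total = R_1 + R_2 + R_3 = 0.883 Ω

0.883 Ω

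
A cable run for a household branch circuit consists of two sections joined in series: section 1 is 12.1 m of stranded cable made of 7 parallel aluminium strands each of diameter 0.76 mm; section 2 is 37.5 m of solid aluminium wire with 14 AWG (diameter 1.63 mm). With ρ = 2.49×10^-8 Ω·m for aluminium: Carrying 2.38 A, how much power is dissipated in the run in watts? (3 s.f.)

3.07 W

Section 1: A_strand = π(3.8000e-04)² = 4.536e-07 m²; R₁ = ρL/(N·A_s) = (2.49×10^-8)(12.1)/(7×4.536e-07) = 0.09488 Ω
Section 2: A = π(1.63/2 mm)² = π(8.1500e-04 m)² = 2.087e-06 m²
R₂ = (2.49×10^-8)(37.5)/(2.087e-06) = 0.4475 Ω
R = R₁ + R₂ = 0.5424 Ω
P = I²R = (2.38)² × 0.5424 = 3.07 W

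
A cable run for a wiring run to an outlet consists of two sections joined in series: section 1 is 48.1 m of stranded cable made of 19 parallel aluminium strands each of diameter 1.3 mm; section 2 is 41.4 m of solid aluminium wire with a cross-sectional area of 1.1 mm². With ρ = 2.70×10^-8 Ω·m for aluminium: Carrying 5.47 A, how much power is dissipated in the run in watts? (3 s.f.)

Section 1: A_strand = π(6.5000e-04)² = 1.327e-06 m²; R₁ = ρL/(N·A_s) = (2.70×10^-8)(48.1)/(19×1.327e-06) = 0.0515 Ω
Section 2: A = 1.1 mm² = 1.100e-06 m²
R₂ = (2.70×10^-8)(41.4)/(1.100e-06) = 1.016 Ω
R = R₁ + R₂ = 1.068 Ω
P = I²R = (5.47)² × 1.068 = 31.9 W

31.9 W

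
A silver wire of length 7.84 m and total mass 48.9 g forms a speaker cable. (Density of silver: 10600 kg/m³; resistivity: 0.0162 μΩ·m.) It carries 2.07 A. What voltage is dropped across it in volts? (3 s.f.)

0.447 V

ρ = 0.0162 μΩ·m = 1.62×10^-8 Ω·m
A = m/(density·L) = 0.0489/(10600×7.84) = 5.8842e-07 m²
R = ρL/A = (1.62×10^-8)(7.84)/(5.8842e-07) = 0.2158 Ω
V = IR = 2.07 × 0.2158 = 0.447 V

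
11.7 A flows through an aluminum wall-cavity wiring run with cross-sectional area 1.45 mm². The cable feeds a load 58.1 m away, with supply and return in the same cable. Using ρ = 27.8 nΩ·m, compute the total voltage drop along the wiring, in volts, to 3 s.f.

ρ = 27.8 nΩ·m = 2.78×10^-8 Ω·m
A = 1.45 mm² = 1.450e-06 m²
Total conductor length (both ways) L = 2 × 58.1 = 116.2 m
R = ρL/A = (2.78×10^-8)(116.2)/(1.450e-06) = 2.228 Ω
V = IR = 11.7 × 2.228 = 26.1 V

26.1 V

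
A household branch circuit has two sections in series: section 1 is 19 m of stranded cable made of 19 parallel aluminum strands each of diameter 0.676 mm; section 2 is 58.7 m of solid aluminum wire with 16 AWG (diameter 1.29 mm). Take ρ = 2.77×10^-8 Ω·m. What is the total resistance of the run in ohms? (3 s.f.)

1.32 Ω

Section 1: A_strand = π(3.3800e-04)² = 3.589e-07 m²; R₁ = ρL/(N·A_s) = (2.77×10^-8)(19)/(19×3.589e-07) = 0.07718 Ω
Section 2: A = π(1.29/2 mm)² = π(6.4500e-04 m)² = 1.307e-06 m²
R₂ = (2.77×10^-8)(58.7)/(1.307e-06) = 1.244 Ω
R = R₁ + R₂ = 1.32 Ω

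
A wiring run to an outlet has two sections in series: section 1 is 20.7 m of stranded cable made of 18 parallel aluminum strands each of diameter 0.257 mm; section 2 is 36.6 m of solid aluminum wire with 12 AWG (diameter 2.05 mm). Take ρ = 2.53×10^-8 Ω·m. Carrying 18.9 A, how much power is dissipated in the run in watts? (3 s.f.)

Section 1: A_strand = π(1.2850e-04)² = 5.187e-08 m²; R₁ = ρL/(N·A_s) = (2.53×10^-8)(20.7)/(18×5.187e-08) = 0.5609 Ω
Section 2: A = π(2.05/2 mm)² = π(1.0250e-03 m)² = 3.301e-06 m²
R₂ = (2.53×10^-8)(36.6)/(3.301e-06) = 0.2805 Ω
R = R₁ + R₂ = 0.8414 Ω
P = I²R = (18.9)² × 0.8414 = 301 W

301 W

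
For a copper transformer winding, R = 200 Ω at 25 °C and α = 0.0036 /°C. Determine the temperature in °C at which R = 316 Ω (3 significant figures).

R = R₀(1 + α(T − T₀)) ⇒ T = T₀ + (R/R₀ − 1)/α
T = 25 + (316/200 − 1)/0.0036 = 25 + (0.58)/0.0036 = 186 °C

186 °C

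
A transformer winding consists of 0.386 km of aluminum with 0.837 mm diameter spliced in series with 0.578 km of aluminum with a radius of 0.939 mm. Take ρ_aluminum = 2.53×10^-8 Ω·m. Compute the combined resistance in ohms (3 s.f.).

23.0 Ω

Segment 1: A = π(d/2)² = π(4.1850e-04 m)² = 5.502e-07 m²
R₁ = ρL/A = (2.53×10^-8)(386)/(5.502e-07) = 17.75 Ω
Segment 2: A = πr² = π(9.3900e-04 m)² = 2.770e-06 m²
R₂ = (2.53×10^-8)(578)/(2.770e-06) = 5.279 Ω
R = R₁ + R₂ = 23.0 Ω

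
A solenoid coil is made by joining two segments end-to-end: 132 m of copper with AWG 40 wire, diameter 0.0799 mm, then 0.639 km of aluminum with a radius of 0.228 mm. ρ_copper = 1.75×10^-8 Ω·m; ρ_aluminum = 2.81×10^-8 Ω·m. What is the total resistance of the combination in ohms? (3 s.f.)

Segment 1: A = π(0.0799/2 mm)² = π(3.9950e-05 m)² = 5.014e-09 m²
R₁ = ρL/A = (1.75×10^-8)(132)/(5.014e-09) = 460.7 Ω
Segment 2: A = πr² = π(2.2800e-04 m)² = 1.633e-07 m²
R₂ = (2.81×10^-8)(639)/(1.633e-07) = 109.9 Ω
R = R₁ + R₂ = 571 Ω

571 Ω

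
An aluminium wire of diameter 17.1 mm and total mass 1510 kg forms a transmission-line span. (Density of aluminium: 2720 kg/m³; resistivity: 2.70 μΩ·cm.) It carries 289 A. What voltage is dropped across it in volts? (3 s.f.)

82.1 V

ρ = 2.70 μΩ·cm = 2.70×10^-8 Ω·m
A = π(d/2)² = π(8.5500e-03 m)² = 2.2966e-04 m²
L = m/(density·A) = 1510/(2720×2.2966e-04) = 2417 m
R = ρL/A = (2.70×10^-8)(2417)/(2.2966e-04) = 0.2842 Ω
V = IR = 289 × 0.2842 = 82.1 V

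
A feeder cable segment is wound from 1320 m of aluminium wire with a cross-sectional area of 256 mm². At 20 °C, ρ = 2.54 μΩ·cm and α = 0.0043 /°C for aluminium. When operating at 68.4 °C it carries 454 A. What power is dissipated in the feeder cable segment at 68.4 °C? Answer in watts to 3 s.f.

ρ = 2.54 μΩ·cm = 2.54×10^-8 Ω·m
A = 256 mm² = 2.560e-04 m²
R₍20₎ = ρL/A = (2.54×10^-8)(1320)/(2.560e-04) = 0.131 Ω
R₍68.4₎ = R₍20₎(1 + αΔT) = 0.131 × (1 + 0.0043×48.4) = 0.1582 Ω
P = I²R = (454)² × 0.1582 = 32600 W

32600 W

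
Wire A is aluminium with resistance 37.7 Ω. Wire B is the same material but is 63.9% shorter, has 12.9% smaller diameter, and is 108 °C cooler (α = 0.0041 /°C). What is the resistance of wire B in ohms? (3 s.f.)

10.0 Ω

R ∝ ρL/d² with ρ ∝ (1+αΔT), so R_B/R_A = (1 − 63.9/100) × (1 − 12.9/100)⁻² × (1 − 0.0041×108)
= 0.361 × 1.318 × 0.5572 = 0.2651
R_B = 0.2651 × 37.7 = 10.0 Ω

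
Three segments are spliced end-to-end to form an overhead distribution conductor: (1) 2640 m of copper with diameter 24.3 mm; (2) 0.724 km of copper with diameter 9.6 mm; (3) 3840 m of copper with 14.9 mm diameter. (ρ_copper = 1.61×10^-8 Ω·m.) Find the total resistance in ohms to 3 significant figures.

0.607 Ω

Seg 1: A = π(d/2)² = π(1.2150e-02 m)² = 4.638e-04 m²
R_1 = (1.61×10^-8)(2640)/(4.638e-04) = 0.09165 Ω
Seg 2: A = π(d/2)² = π(4.8000e-03 m)² = 7.238e-05 m²
R_2 = (1.61×10^-8)(724)/(7.238e-05) = 0.161 Ω
Seg 3: A = π(d/2)² = π(7.4500e-03 m)² = 1.744e-04 m²
R_3 = (1.61×10^-8)(3840)/(1.744e-04) = 0.3546 Ω
R_total = R_1 + R_2 + R_3 = 0.607 Ω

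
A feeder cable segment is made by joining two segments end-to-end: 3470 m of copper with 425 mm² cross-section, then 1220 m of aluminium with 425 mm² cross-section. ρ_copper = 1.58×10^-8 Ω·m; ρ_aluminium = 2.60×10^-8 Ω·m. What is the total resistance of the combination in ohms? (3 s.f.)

0.204 Ω

Segment 1: A = 425 mm² = 4.250e-04 m²
R₁ = ρL/A = (1.58×10^-8)(3470)/(4.250e-04) = 0.129 Ω
R₂ = (2.60×10^-8)(1220)/(4.250e-04) = 0.07464 Ω
R = R₁ + R₂ = 0.204 Ω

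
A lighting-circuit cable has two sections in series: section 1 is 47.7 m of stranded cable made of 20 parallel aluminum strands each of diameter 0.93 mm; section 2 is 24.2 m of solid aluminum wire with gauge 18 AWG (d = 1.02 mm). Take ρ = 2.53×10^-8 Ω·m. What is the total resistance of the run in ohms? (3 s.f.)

Section 1: A_strand = π(4.6500e-04)² = 6.793e-07 m²; R₁ = ρL/(N·A_s) = (2.53×10^-8)(47.7)/(20×6.793e-07) = 0.08883 Ω
Section 2: A = π(1.02/2 mm)² = π(5.1000e-04 m)² = 8.171e-07 m²
R₂ = (2.53×10^-8)(24.2)/(8.171e-07) = 0.7493 Ω
R = R₁ + R₂ = 0.838 Ω

0.838 Ω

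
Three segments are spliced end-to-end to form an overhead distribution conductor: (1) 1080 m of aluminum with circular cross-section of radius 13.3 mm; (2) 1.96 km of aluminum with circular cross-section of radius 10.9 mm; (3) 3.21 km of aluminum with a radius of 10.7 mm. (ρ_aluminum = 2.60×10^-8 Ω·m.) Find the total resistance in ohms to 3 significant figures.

0.419 Ω

Seg 1: A = πr² = π(1.3300e-02 m)² = 5.557e-04 m²
R_1 = (2.60×10^-8)(1080)/(5.557e-04) = 0.05053 Ω
Seg 2: A = πr² = π(1.0900e-02 m)² = 3.733e-04 m²
R_2 = (2.60×10^-8)(1960)/(3.733e-04) = 0.1365 Ω
Seg 3: A = πr² = π(1.0700e-02 m)² = 3.597e-04 m²
R_3 = (2.60×10^-8)(3210)/(3.597e-04) = 0.232 Ω
R_total = R_1 + R_2 + R_3 = 0.419 Ω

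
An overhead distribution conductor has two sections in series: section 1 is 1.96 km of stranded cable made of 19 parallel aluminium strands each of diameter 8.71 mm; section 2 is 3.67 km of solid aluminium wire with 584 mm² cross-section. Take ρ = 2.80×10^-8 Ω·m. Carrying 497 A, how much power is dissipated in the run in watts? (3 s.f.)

55400 W

Section 1: A_strand = π(4.3550e-03)² = 5.958e-05 m²; R₁ = ρL/(N·A_s) = (2.80×10^-8)(1960)/(19×5.958e-05) = 0.04848 Ω
Section 2: A = 584 mm² = 5.840e-04 m²
R₂ = (2.80×10^-8)(3670)/(5.840e-04) = 0.176 Ω
R = R₁ + R₂ = 0.2244 Ω
P = I²R = (497)² × 0.2244 = 55400 W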